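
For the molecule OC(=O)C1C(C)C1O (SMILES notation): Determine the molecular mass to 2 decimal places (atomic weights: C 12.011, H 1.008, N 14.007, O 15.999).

116.12 g/mol

First, the molecular formula is C5H8O3 (counting implicit H from valence).
  C: 5 × 12.011 = 60.055
  H: 8 × 1.008 = 8.064
  O: 3 × 15.999 = 47.997
Sum: 5×12.011 + 8×1.008 + 3×15.999 = 116.116 → 116.12 g/mol.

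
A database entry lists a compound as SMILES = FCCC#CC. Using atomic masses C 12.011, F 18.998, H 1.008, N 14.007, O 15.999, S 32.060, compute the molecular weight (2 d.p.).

First, the molecular formula is C5H7F (counting implicit H from valence).
  C: 5 × 12.011 = 60.055
  F: 1 × 18.998 = 18.998
  H: 7 × 1.008 = 7.056
Sum: 5×12.011 + 1×18.998 + 7×1.008 = 86.109 → 86.11 g/mol.

86.11 g/mol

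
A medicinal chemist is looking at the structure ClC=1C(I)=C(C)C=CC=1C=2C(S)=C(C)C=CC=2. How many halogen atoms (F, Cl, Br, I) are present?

Halogen atoms appear at heavy-atom positions 1, 4 (1×Cl, 1×I).
Other groups present: 1 thiol.
Halogen count: 2.

2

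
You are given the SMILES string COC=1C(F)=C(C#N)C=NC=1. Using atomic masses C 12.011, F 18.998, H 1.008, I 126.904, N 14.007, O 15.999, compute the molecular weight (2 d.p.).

152.13 g/mol

First, the molecular formula is C7H5FN2O (counting implicit H from valence).
  C: 7 × 12.011 = 84.077
  F: 1 × 18.998 = 18.998
  H: 5 × 1.008 = 5.040
  N: 2 × 14.007 = 28.014
  O: 1 × 15.999 = 15.999
Sum: 7×12.011 + 1×18.998 + 5×1.008 + 2×14.007 + 1×15.999 = 152.128 → 152.13 g/mol.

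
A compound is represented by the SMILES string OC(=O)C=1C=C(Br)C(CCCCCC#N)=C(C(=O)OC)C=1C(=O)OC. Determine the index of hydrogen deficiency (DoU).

9

Degree of unsaturation = (number of rings) + (number of π bonds).
Ring closures in the SMILES: 1.
π bonds: 6 double bonds (each 1 DoU), 1 triple bond (each 2 DoU) → 8 DoU from unsaturation.
Total DoU = 1 + 8 = 9.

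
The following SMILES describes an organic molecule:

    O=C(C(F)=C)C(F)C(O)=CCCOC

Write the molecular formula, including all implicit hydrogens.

C9H12F2O3

Walk through each heavy atom and fill implicit hydrogens from standard valence (C 4, N 3, O 2, S 2, halogen 1):
  atom 1: O, bond orders sum to 2 (valence 2) → 0 H
  atom 2: C, bond orders sum to 4 (valence 4) → 0 H
  atom 3: C, bond orders sum to 4 (valence 4) → 0 H
  atom 4: F (halogen, monovalent) → 0 H
  atom 5: C, bond orders sum to 2 (valence 4) → 2 H
  atom 6: C, bond orders sum to 3 (valence 4) → 1 H
  atom 7: F (halogen, monovalent) → 0 H
  atom 8: C, bond orders sum to 4 (valence 4) → 0 H
  atom 9: O, bond orders sum to 1 (valence 2) → 1 H
  atom 10: C, bond orders sum to 3 (valence 4) → 1 H
  atom 11: C, bond orders sum to 2 (valence 4) → 2 H
  atom 12: C, bond orders sum to 2 (valence 4) → 2 H
  atom 13: O, bond orders sum to 2 (valence 2) → 0 H
  atom 14: C, bond orders sum to 1 (valence 4) → 3 H
Totals → C:9, H:12, F:2, O:3.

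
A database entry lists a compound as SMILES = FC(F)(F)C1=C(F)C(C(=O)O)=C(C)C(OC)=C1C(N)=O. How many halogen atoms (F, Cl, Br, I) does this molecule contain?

4

Halogen atoms appear at heavy-atom positions 1, 3, 4, 7 (4×F).
Other groups present: 1 amide, 1 carboxylic acid, 1 ether.
Halogen count: 4.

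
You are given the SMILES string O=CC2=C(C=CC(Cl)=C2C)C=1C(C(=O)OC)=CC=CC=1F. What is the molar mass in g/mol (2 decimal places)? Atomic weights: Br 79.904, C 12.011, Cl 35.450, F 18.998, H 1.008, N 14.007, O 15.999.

306.72 g/mol

First, the molecular formula is C16H12ClFO3 (counting implicit H from valence).
  C: 16 × 12.011 = 192.176
  Cl: 1 × 35.450 = 35.450
  F: 1 × 18.998 = 18.998
  H: 12 × 1.008 = 12.096
  O: 3 × 15.999 = 47.997
Sum: 16×12.011 + 1×35.450 + 1×18.998 + 12×1.008 + 3×15.999 = 306.717 → 306.72 g/mol.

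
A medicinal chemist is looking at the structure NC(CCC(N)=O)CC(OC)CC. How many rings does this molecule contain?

0

In SMILES, each pair of matching ring-closure digits denotes one ring-closing bond; the number of such bonds equals the number of independent rings.
Ring-closure bonds here: 0.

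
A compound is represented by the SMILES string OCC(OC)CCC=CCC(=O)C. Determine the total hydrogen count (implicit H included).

Walk through each heavy atom and fill implicit hydrogens from standard valence (C 4, N 3, O 2, S 2, halogen 1):
  atom 1: O, bond orders sum to 1 (valence 2) → 1 H
  atom 2: C, bond orders sum to 2 (valence 4) → 2 H
  atom 3: C, bond orders sum to 3 (valence 4) → 1 H
  atom 4: O, bond orders sum to 2 (valence 2) → 0 H
  atom 5: C, bond orders sum to 1 (valence 4) → 3 H
  atom 6: C, bond orders sum to 2 (valence 4) → 2 H
  atom 7: C, bond orders sum to 2 (valence 4) → 2 H
  atom 8: C, bond orders sum to 3 (valence 4) → 1 H
  atom 9: C, bond orders sum to 3 (valence 4) → 1 H
  atom 10: C, bond orders sum to 2 (valence 4) → 2 H
  atom 11: C, bond orders sum to 4 (valence 4) → 0 H
  atom 12: O, bond orders sum to 2 (valence 2) → 0 H
  atom 13: C, bond orders sum to 1 (valence 4) → 3 H
Total hydrogens: 18.

18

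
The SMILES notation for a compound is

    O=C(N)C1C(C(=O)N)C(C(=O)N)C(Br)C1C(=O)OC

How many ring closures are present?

1

In SMILES, each pair of matching ring-closure digits denotes one ring-closing bond; the number of such bonds equals the number of independent rings.
Ring-closure bonds here: 1.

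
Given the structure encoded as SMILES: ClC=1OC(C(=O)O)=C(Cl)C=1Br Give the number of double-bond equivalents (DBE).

4

Degree of unsaturation = (number of rings) + (number of π bonds).
Ring closures in the SMILES: 1.
π bonds: 3 double bonds (each 1 DoU) → 3 DoU from unsaturation.
Total DoU = 1 + 3 = 4.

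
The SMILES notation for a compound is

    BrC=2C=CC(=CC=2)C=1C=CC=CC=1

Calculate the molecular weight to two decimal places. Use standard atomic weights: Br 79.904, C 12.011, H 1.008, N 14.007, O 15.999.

First, the molecular formula is C12H9Br (counting implicit H from valence).
  Br: 1 × 79.904 = 79.904
  C: 12 × 12.011 = 144.132
  H: 9 × 1.008 = 9.072
Sum: 1×79.904 + 12×12.011 + 9×1.008 = 233.108 → 233.11 g/mol.

233.11 g/mol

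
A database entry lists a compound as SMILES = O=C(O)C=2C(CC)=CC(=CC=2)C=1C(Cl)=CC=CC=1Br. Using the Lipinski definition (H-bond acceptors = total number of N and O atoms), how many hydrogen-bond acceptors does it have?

2

N atoms: 0; O atoms: 2.
Lipinski HBA = 0 + 2 = 2.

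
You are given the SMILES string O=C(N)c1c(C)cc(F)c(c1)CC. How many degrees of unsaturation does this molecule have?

5

Molecular formula: C10H12FNO.
DoU = (2C + 2 + N − H − X) / 2, where X is the halogen count and O/S are ignored.
    = (2·10 + 2 + 1 − 12 − 1) / 2 = 10 / 2 = 5.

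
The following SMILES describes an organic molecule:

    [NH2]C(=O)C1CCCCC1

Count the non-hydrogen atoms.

Every atom symbol written in the SMILES (organic subset) is one heavy atom; implicit H are not written.
Heavy atoms by element → C:7, N:1, O:1.
Total: 9.

9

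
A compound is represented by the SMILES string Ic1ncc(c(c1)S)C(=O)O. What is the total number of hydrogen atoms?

Walk through each heavy atom and fill implicit hydrogens from standard valence (C 4, N 3, O 2, S 2, halogen 1); for lowercase aromatic atoms, an aromatic c carries 1 H when it has two neighbours and 0 H with three, and aromatic n carries 0 H:
  atom 1: I (halogen, monovalent) → 0 H
  atom 2: aromatic c, 3 neighbours → 0 H
  atom 3: aromatic n, 2 neighbours → 0 H
  atom 4: aromatic c, 2 neighbours → 1 H
  atom 5: aromatic c, 3 neighbours → 0 H
  atom 6: aromatic c, 3 neighbours → 0 H
  atom 7: aromatic c, 2 neighbours → 1 H
  atom 8: S, bond orders sum to 1 (valence 2) → 1 H
  atom 9: C, bond orders sum to 4 (valence 4) → 0 H
  atom 10: O, bond orders sum to 2 (valence 2) → 0 H
  atom 11: O, bond orders sum to 1 (valence 2) → 1 H
Total hydrogens: 4.

4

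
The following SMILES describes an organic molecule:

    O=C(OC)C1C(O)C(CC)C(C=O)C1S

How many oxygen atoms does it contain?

Scan the SMILES for O atoms (remember two-letter symbols like Cl and Br are single atoms).
Oxygen count: 4.

4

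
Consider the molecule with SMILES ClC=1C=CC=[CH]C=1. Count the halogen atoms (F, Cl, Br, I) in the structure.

Halogen atoms appear at heavy-atom position 1 (1×Cl).
Halogen count: 1.

1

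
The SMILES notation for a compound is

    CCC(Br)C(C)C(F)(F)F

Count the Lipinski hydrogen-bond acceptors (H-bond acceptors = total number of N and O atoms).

N atoms: 0; O atoms: 0.
Lipinski HBA = 0 + 0 = 0.

0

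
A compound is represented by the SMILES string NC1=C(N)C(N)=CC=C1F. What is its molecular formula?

C6H8FN3

Walk through each heavy atom and fill implicit hydrogens from standard valence (C 4, N 3, O 2, S 2, halogen 1):
  atom 1: N, bond orders sum to 1 (valence 3) → 2 H
  atom 2: C, bond orders sum to 4 (valence 4) → 0 H
  atom 3: C, bond orders sum to 4 (valence 4) → 0 H
  atom 4: N, bond orders sum to 1 (valence 3) → 2 H
  atom 5: C, bond orders sum to 4 (valence 4) → 0 H
  atom 6: N, bond orders sum to 1 (valence 3) → 2 H
  atom 7: C, bond orders sum to 3 (valence 4) → 1 H
  atom 8: C, bond orders sum to 3 (valence 4) → 1 H
  atom 9: C, bond orders sum to 4 (valence 4) → 0 H
  atom 10: F (halogen, monovalent) → 0 H
Totals → C:6, H:8, F:1, N:3.
In Hill order: C6H8FN3.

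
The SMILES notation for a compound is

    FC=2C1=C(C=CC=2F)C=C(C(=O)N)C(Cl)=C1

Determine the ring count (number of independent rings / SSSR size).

2

In SMILES, each pair of matching ring-closure digits denotes one ring-closing bond; the number of such bonds equals the number of independent rings.
Ring-closure bonds here: 2.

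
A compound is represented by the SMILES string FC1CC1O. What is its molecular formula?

C3H5FO

Walk through each heavy atom and fill implicit hydrogens from standard valence (C 4, N 3, O 2, S 2, halogen 1):
  atom 1: F (halogen, monovalent) → 0 H
  atom 2: C, bond orders sum to 3 (valence 4) → 1 H
  atom 3: C, bond orders sum to 2 (valence 4) → 2 H
  atom 4: C, bond orders sum to 3 (valence 4) → 1 H
  atom 5: O, bond orders sum to 1 (valence 2) → 1 H
Totals → C:3, H:5, F:1, O:1.
In Hill order: C3H5FO.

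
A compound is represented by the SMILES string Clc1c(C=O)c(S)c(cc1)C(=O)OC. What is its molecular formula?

C9H7ClO3S

Walk through each heavy atom and fill implicit hydrogens from standard valence (C 4, N 3, O 2, S 2, halogen 1); for lowercase aromatic atoms, an aromatic c carries 1 H when it has two neighbours and 0 H with three, and aromatic n carries 0 H:
  atom 1: Cl (halogen, monovalent) → 0 H
  atom 2: aromatic c, 3 neighbours → 0 H
  atom 3: aromatic c, 3 neighbours → 0 H
  atom 4: C, bond orders sum to 3 (valence 4) → 1 H
  atom 5: O, bond orders sum to 2 (valence 2) → 0 H
  atom 6: aromatic c, 3 neighbours → 0 H
  atom 7: S, bond orders sum to 1 (valence 2) → 1 H
  atom 8: aromatic c, 3 neighbours → 0 H
  atom 9: aromatic c, 2 neighbours → 1 H
  atom 10: aromatic c, 2 neighbours → 1 H
  atom 11: C, bond orders sum to 4 (valence 4) → 0 H
  atom 12: O, bond orders sum to 2 (valence 2) → 0 H
  atom 13: O, bond orders sum to 2 (valence 2) → 0 H
  atom 14: C, bond orders sum to 1 (valence 4) → 3 H
Totals → C:9, H:7, Cl:1, O:3, S:1.
In Hill order: C9H7ClO3S.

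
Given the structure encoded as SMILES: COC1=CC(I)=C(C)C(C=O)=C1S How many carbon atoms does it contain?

9

Count every carbon token in the SMILES (each C, including those in ring-closure positions and inside branches).
Carbon count: 9.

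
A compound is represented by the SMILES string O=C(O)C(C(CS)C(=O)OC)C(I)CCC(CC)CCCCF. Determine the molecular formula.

C16H28FIO4S

Walk through each heavy atom and fill implicit hydrogens from standard valence (C 4, N 3, O 2, S 2, halogen 1):
  atom 1: O, bond orders sum to 2 (valence 2) → 0 H
  atom 2: C, bond orders sum to 4 (valence 4) → 0 H
  atom 3: O, bond orders sum to 1 (valence 2) → 1 H
  atom 4: C, bond orders sum to 3 (valence 4) → 1 H
  atom 5: C, bond orders sum to 3 (valence 4) → 1 H
  atom 6: C, bond orders sum to 2 (valence 4) → 2 H
  atom 7: S, bond orders sum to 1 (valence 2) → 1 H
  atom 8: C, bond orders sum to 4 (valence 4) → 0 H
  atom 9: O, bond orders sum to 2 (valence 2) → 0 H
  atom 10: O, bond orders sum to 2 (valence 2) → 0 H
  atom 11: C, bond orders sum to 1 (valence 4) → 3 H
  atom 12: C, bond orders sum to 3 (valence 4) → 1 H
  atom 13: I (halogen, monovalent) → 0 H
  atom 14: C, bond orders sum to 2 (valence 4) → 2 H
  atom 15: C, bond orders sum to 2 (valence 4) → 2 H
  atom 16: C, bond orders sum to 3 (valence 4) → 1 H
  atom 17: C, bond orders sum to 2 (valence 4) → 2 H
  atom 18: C, bond orders sum to 1 (valence 4) → 3 H
  atom 19: C, bond orders sum to 2 (valence 4) → 2 H
  atom 20: C, bond orders sum to 2 (valence 4) → 2 H
  atom 21: C, bond orders sum to 2 (valence 4) → 2 H
  atom 22: C, bond orders sum to 2 (valence 4) → 2 H
  atom 23: F (halogen, monovalent) → 0 H
Totals → C:16, H:28, F:1, I:1, O:4, S:1.
In Hill order: C16H28FIO4S.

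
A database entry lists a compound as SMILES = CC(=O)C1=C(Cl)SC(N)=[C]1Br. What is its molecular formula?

Walk through each heavy atom and fill implicit hydrogens from standard valence (C 4, N 3, O 2, S 2, halogen 1):
  atom 1: C, bond orders sum to 1 (valence 4) → 3 H
  atom 2: C, bond orders sum to 4 (valence 4) → 0 H
  atom 3: O, bond orders sum to 2 (valence 2) → 0 H
  atom 4: C, bond orders sum to 4 (valence 4) → 0 H
  atom 5: C, bond orders sum to 4 (valence 4) → 0 H
  atom 6: Cl (halogen, monovalent) → 0 H
  atom 7: S, bond orders sum to 2 (valence 2) → 0 H
  atom 8: C, bond orders sum to 4 (valence 4) → 0 H
  atom 9: N, bond orders sum to 1 (valence 3) → 2 H
  atom 10: C with explicit H count 0
  atom 11: Br (halogen, monovalent) → 0 H
Totals → C:6, H:5, Br:1, Cl:1, N:1, O:1, S:1.

C6H5BrClNOS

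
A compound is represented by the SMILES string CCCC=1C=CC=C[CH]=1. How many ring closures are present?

In SMILES, each pair of matching ring-closure digits denotes one ring-closing bond; the number of such bonds equals the number of independent rings.
Ring-closure bonds here: 1.

1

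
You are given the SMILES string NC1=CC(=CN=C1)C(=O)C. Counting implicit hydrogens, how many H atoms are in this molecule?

Walk through each heavy atom and fill implicit hydrogens from standard valence (C 4, N 3, O 2, S 2, halogen 1):
  atom 1: N, bond orders sum to 1 (valence 3) → 2 H
  atom 2: C, bond orders sum to 4 (valence 4) → 0 H
  atom 3: C, bond orders sum to 3 (valence 4) → 1 H
  atom 4: C, bond orders sum to 4 (valence 4) → 0 H
  atom 5: C, bond orders sum to 3 (valence 4) → 1 H
  atom 6: N, bond orders sum to 3 (valence 3) → 0 H
  atom 7: C, bond orders sum to 3 (valence 4) → 1 H
  atom 8: C, bond orders sum to 4 (valence 4) → 0 H
  atom 9: O, bond orders sum to 2 (valence 2) → 0 H
  atom 10: C, bond orders sum to 1 (valence 4) → 3 H
Total hydrogens: 8.

8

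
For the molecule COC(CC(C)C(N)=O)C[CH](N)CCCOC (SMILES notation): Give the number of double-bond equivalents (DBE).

Degree of unsaturation = (number of rings) + (number of π bonds).
Ring closures in the SMILES: 0.
π bonds: 1 double bond (each 1 DoU) → 1 DoU from unsaturation.
Total DoU = 0 + 1 = 1.

1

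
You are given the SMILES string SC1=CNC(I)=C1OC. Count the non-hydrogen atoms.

Every atom symbol written in the SMILES (organic subset) is one heavy atom; implicit H are not written.
Heavy atoms by element → C:5, I:1, N:1, O:1, S:1.
Total: 9.

9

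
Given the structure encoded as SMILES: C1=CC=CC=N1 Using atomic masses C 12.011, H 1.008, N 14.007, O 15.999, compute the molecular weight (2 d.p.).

First, the molecular formula is C5H5N (counting implicit H from valence).
  C: 5 × 12.011 = 60.055
  H: 5 × 1.008 = 5.040
  N: 1 × 14.007 = 14.007
Sum: 5×12.011 + 5×1.008 + 1×14.007 = 79.102 → 79.10 g/mol.

79.10 g/mol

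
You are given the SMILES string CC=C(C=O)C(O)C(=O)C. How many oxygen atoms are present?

3

Scan the SMILES for O atoms (remember two-letter symbols like Cl and Br are single atoms).
Oxygen count: 3.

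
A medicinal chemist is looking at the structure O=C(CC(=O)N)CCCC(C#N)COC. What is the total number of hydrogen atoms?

Walk through each heavy atom and fill implicit hydrogens from standard valence (C 4, N 3, O 2, S 2, halogen 1):
  atom 1: O, bond orders sum to 2 (valence 2) → 0 H
  atom 2: C, bond orders sum to 4 (valence 4) → 0 H
  atom 3: C, bond orders sum to 2 (valence 4) → 2 H
  atom 4: C, bond orders sum to 4 (valence 4) → 0 H
  atom 5: O, bond orders sum to 2 (valence 2) → 0 H
  atom 6: N, bond orders sum to 1 (valence 3) → 2 H
  atom 7: C, bond orders sum to 2 (valence 4) → 2 H
  atom 8: C, bond orders sum to 2 (valence 4) → 2 H
  atom 9: C, bond orders sum to 2 (valence 4) → 2 H
  atom 10: C, bond orders sum to 3 (valence 4) → 1 H
  atom 11: C, bond orders sum to 4 (valence 4) → 0 H
  atom 12: N, bond orders sum to 3 (valence 3) → 0 H
  atom 13: C, bond orders sum to 2 (valence 4) → 2 H
  atom 14: O, bond orders sum to 2 (valence 2) → 0 H
  atom 15: C, bond orders sum to 1 (valence 4) → 3 H
Total hydrogens: 16.

16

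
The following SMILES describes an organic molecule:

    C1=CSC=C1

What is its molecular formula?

Walk through each heavy atom and fill implicit hydrogens from standard valence (C 4, N 3, O 2, S 2, halogen 1):
  atom 1: C, bond orders sum to 3 (valence 4) → 1 H
  atom 2: C, bond orders sum to 3 (valence 4) → 1 H
  atom 3: S, bond orders sum to 2 (valence 2) → 0 H
  atom 4: C, bond orders sum to 3 (valence 4) → 1 H
  atom 5: C, bond orders sum to 3 (valence 4) → 1 H
Totals → C:4, H:4, S:1.

C4H4S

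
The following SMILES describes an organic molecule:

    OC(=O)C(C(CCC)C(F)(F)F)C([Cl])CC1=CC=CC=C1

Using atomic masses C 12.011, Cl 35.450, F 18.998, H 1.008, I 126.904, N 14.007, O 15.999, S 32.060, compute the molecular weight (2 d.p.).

First, the molecular formula is C15H18ClF3O2 (counting implicit H from valence).
  C: 15 × 12.011 = 180.165
  Cl: 1 × 35.450 = 35.450
  F: 3 × 18.998 = 56.994
  H: 18 × 1.008 = 18.144
  O: 2 × 15.999 = 31.998
Sum: 15×12.011 + 1×35.450 + 3×18.998 + 18×1.008 + 2×15.999 = 322.751 → 322.75 g/mol.

322.75 g/mol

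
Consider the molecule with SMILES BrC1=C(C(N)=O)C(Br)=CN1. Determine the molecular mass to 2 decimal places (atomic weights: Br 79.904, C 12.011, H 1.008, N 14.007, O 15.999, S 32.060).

First, the molecular formula is C5H4Br2N2O (counting implicit H from valence).
  Br: 2 × 79.904 = 159.808
  C: 5 × 12.011 = 60.055
  H: 4 × 1.008 = 4.032
  N: 2 × 14.007 = 28.014
  O: 1 × 15.999 = 15.999
Sum: 2×79.904 + 5×12.011 + 4×1.008 + 2×14.007 + 1×15.999 = 267.908 → 267.91 g/mol.

267.91 g/mol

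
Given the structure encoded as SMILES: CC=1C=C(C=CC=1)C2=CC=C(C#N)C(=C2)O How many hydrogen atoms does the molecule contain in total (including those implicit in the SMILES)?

11

Walk through each heavy atom and fill implicit hydrogens from standard valence (C 4, N 3, O 2, S 2, halogen 1):
  atom 1: C, bond orders sum to 1 (valence 4) → 3 H
  atom 2: C, bond orders sum to 4 (valence 4) → 0 H
  atom 3: C, bond orders sum to 3 (valence 4) → 1 H
  atom 4: C, bond orders sum to 4 (valence 4) → 0 H
  atom 5: C, bond orders sum to 3 (valence 4) → 1 H
  atom 6: C, bond orders sum to 3 (valence 4) → 1 H
  atom 7: C, bond orders sum to 3 (valence 4) → 1 H
  atom 8: C, bond orders sum to 4 (valence 4) → 0 H
  atom 9: C, bond orders sum to 3 (valence 4) → 1 H
  atom 10: C, bond orders sum to 3 (valence 4) → 1 H
  atom 11: C, bond orders sum to 4 (valence 4) → 0 H
  atom 12: C, bond orders sum to 4 (valence 4) → 0 H
  atom 13: N, bond orders sum to 3 (valence 3) → 0 H
  atom 14: C, bond orders sum to 4 (valence 4) → 0 H
  atom 15: C, bond orders sum to 3 (valence 4) → 1 H
  atom 16: O, bond orders sum to 1 (valence 2) → 1 H
Total hydrogens: 11.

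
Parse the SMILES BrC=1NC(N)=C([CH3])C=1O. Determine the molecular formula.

C5H7BrN2O

Walk through each heavy atom and fill implicit hydrogens from standard valence (C 4, N 3, O 2, S 2, halogen 1):
  atom 1: Br (halogen, monovalent) → 0 H
  atom 2: C, bond orders sum to 4 (valence 4) → 0 H
  atom 3: N, bond orders sum to 2 (valence 3) → 1 H
  atom 4: C, bond orders sum to 4 (valence 4) → 0 H
  atom 5: N, bond orders sum to 1 (valence 3) → 2 H
  atom 6: C, bond orders sum to 4 (valence 4) → 0 H
  atom 7: C with explicit H count 3
  atom 8: C, bond orders sum to 4 (valence 4) → 0 H
  atom 9: O, bond orders sum to 1 (valence 2) → 1 H
Totals → C:5, H:7, Br:1, N:2, O:1.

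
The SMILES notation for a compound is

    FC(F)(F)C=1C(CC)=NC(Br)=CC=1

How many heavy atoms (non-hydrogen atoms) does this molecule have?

Every atom symbol written in the SMILES (organic subset) is one heavy atom; implicit H are not written.
Heavy atoms by element → Br:1, C:8, F:3, N:1.
Total: 13.

13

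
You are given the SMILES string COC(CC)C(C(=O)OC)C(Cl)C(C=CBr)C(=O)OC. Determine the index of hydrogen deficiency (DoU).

Degree of unsaturation = (number of rings) + (number of π bonds).
Ring closures in the SMILES: 0.
π bonds: 3 double bonds (each 1 DoU) → 3 DoU from unsaturation.
Total DoU = 0 + 3 = 3.

3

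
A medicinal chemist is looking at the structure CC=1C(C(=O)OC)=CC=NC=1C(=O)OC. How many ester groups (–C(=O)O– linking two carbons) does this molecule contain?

2

The ester motif appears at heavy-atom positions 4, 12 in the SMILES.
Ester count: 2.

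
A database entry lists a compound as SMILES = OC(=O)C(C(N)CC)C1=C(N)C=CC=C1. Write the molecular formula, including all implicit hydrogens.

Walk through each heavy atom and fill implicit hydrogens from standard valence (C 4, N 3, O 2, S 2, halogen 1):
  atom 1: O, bond orders sum to 1 (valence 2) → 1 H
  atom 2: C, bond orders sum to 4 (valence 4) → 0 H
  atom 3: O, bond orders sum to 2 (valence 2) → 0 H
  atom 4: C, bond orders sum to 3 (valence 4) → 1 H
  atom 5: C, bond orders sum to 3 (valence 4) → 1 H
  atom 6: N, bond orders sum to 1 (valence 3) → 2 H
  atom 7: C, bond orders sum to 2 (valence 4) → 2 H
  atom 8: C, bond orders sum to 1 (valence 4) → 3 H
  atom 9: C, bond orders sum to 4 (valence 4) → 0 H
  atom 10: C, bond orders sum to 4 (valence 4) → 0 H
  atom 11: N, bond orders sum to 1 (valence 3) → 2 H
  atom 12: C, bond orders sum to 3 (valence 4) → 1 H
  atom 13: C, bond orders sum to 3 (valence 4) → 1 H
  atom 14: C, bond orders sum to 3 (valence 4) → 1 H
  atom 15: C, bond orders sum to 3 (valence 4) → 1 H
Totals → C:11, H:16, N:2, O:2.

C11H16N2O2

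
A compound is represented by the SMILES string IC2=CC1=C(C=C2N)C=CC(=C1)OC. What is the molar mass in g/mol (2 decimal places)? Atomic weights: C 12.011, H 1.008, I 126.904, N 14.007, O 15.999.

299.11 g/mol

First, the molecular formula is C11H10INO (counting implicit H from valence).
  C: 11 × 12.011 = 132.121
  H: 10 × 1.008 = 10.080
  I: 1 × 126.904 = 126.904
  N: 1 × 14.007 = 14.007
  O: 1 × 15.999 = 15.999
Sum: 11×12.011 + 10×1.008 + 1×126.904 + 1×14.007 + 1×15.999 = 299.111 → 299.11 g/mol.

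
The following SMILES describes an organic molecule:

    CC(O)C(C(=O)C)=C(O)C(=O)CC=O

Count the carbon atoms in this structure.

9

Count every carbon token in the SMILES (each C, including those in ring-closure positions and inside branches).
Carbon count: 9.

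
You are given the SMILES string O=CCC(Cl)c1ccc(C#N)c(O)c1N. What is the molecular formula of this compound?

Walk through each heavy atom and fill implicit hydrogens from standard valence (C 4, N 3, O 2, S 2, halogen 1); for lowercase aromatic atoms, an aromatic c carries 1 H when it has two neighbours and 0 H with three, and aromatic n carries 0 H:
  atom 1: O, bond orders sum to 2 (valence 2) → 0 H
  atom 2: C, bond orders sum to 3 (valence 4) → 1 H
  atom 3: C, bond orders sum to 2 (valence 4) → 2 H
  atom 4: C, bond orders sum to 3 (valence 4) → 1 H
  atom 5: Cl (halogen, monovalent) → 0 H
  atom 6: aromatic c, 3 neighbours → 0 H
  atom 7: aromatic c, 2 neighbours → 1 H
  atom 8: aromatic c, 2 neighbours → 1 H
  atom 9: aromatic c, 3 neighbours → 0 H
  atom 10: C, bond orders sum to 4 (valence 4) → 0 H
  atom 11: N, bond orders sum to 3 (valence 3) → 0 H
  atom 12: aromatic c, 3 neighbours → 0 H
  atom 13: O, bond orders sum to 1 (valence 2) → 1 H
  atom 14: aromatic c, 3 neighbours → 0 H
  atom 15: N, bond orders sum to 1 (valence 3) → 2 H
Totals → C:10, H:9, Cl:1, N:2, O:2.

C10H9ClN2O2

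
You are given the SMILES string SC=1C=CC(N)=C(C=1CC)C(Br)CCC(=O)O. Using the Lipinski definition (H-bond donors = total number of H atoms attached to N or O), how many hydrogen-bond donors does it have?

3

Donors: find every N or O and count the H atoms it carries.
  atom 6 (N): bond orders sum to 1 → 2 H
  atom 16 (O): bond orders sum to 2 → 0 H
  atom 17 (O): bond orders sum to 1 → 1 H
Lipinski HBD = 3.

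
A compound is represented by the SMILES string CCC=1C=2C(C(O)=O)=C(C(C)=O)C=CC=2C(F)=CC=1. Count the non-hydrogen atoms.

Every atom symbol written in the SMILES (organic subset) is one heavy atom; implicit H are not written.
Heavy atoms by element → C:15, F:1, O:3.
Total: 19.

19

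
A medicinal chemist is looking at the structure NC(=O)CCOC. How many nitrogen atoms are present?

Scan the SMILES for N atoms (remember two-letter symbols like Cl and Br are single atoms).
Nitrogen count: 1.

1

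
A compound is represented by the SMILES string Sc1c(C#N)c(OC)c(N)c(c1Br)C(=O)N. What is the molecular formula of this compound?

Walk through each heavy atom and fill implicit hydrogens from standard valence (C 4, N 3, O 2, S 2, halogen 1); for lowercase aromatic atoms, an aromatic c carries 1 H when it has two neighbours and 0 H with three, and aromatic n carries 0 H:
  atom 1: S, bond orders sum to 1 (valence 2) → 1 H
  atom 2: aromatic c, 3 neighbours → 0 H
  atom 3: aromatic c, 3 neighbours → 0 H
  atom 4: C, bond orders sum to 4 (valence 4) → 0 H
  atom 5: N, bond orders sum to 3 (valence 3) → 0 H
  atom 6: aromatic c, 3 neighbours → 0 H
  atom 7: O, bond orders sum to 2 (valence 2) → 0 H
  atom 8: C, bond orders sum to 1 (valence 4) → 3 H
  atom 9: aromatic c, 3 neighbours → 0 H
  atom 10: N, bond orders sum to 1 (valence 3) → 2 H
  atom 11: aromatic c, 3 neighbours → 0 H
  atom 12: aromatic c, 3 neighbours → 0 H
  atom 13: Br (halogen, monovalent) → 0 H
  atom 14: C, bond orders sum to 4 (valence 4) → 0 H
  atom 15: O, bond orders sum to 2 (valence 2) → 0 H
  atom 16: N, bond orders sum to 1 (valence 3) → 2 H
Totals → C:9, H:8, Br:1, N:3, O:2, S:1.

C9H8BrN3O2S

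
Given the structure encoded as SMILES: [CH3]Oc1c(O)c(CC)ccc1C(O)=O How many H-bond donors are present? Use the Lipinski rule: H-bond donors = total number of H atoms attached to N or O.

Donors: find every N or O and count the H atoms it carries.
  atom 2 (O): bond orders sum to 2 → 0 H
  atom 5 (O): bond orders sum to 1 → 1 H
  atom 13 (O): bond orders sum to 1 → 1 H
  atom 14 (O): bond orders sum to 2 → 0 H
Lipinski HBD = 2.

2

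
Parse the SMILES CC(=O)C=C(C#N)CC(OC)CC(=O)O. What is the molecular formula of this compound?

Walk through each heavy atom and fill implicit hydrogens from standard valence (C 4, N 3, O 2, S 2, halogen 1):
  atom 1: C, bond orders sum to 1 (valence 4) → 3 H
  atom 2: C, bond orders sum to 4 (valence 4) → 0 H
  atom 3: O, bond orders sum to 2 (valence 2) → 0 H
  atom 4: C, bond orders sum to 3 (valence 4) → 1 H
  atom 5: C, bond orders sum to 4 (valence 4) → 0 H
  atom 6: C, bond orders sum to 4 (valence 4) → 0 H
  atom 7: N, bond orders sum to 3 (valence 3) → 0 H
  atom 8: C, bond orders sum to 2 (valence 4) → 2 H
  atom 9: C, bond orders sum to 3 (valence 4) → 1 H
  atom 10: O, bond orders sum to 2 (valence 2) → 0 H
  atom 11: C, bond orders sum to 1 (valence 4) → 3 H
  atom 12: C, bond orders sum to 2 (valence 4) → 2 H
  atom 13: C, bond orders sum to 4 (valence 4) → 0 H
  atom 14: O, bond orders sum to 2 (valence 2) → 0 H
  atom 15: O, bond orders sum to 1 (valence 2) → 1 H
Totals → C:10, H:13, N:1, O:4.
In Hill order: C10H13NO4.

C10H13NO4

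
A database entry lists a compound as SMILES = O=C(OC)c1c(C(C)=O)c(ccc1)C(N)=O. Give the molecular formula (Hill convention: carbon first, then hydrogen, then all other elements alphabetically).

Walk through each heavy atom and fill implicit hydrogens from standard valence (C 4, N 3, O 2, S 2, halogen 1); for lowercase aromatic atoms, an aromatic c carries 1 H when it has two neighbours and 0 H with three, and aromatic n carries 0 H:
  atom 1: O, bond orders sum to 2 (valence 2) → 0 H
  atom 2: C, bond orders sum to 4 (valence 4) → 0 H
  atom 3: O, bond orders sum to 2 (valence 2) → 0 H
  atom 4: C, bond orders sum to 1 (valence 4) → 3 H
  atom 5: aromatic c, 3 neighbours → 0 H
  atom 6: aromatic c, 3 neighbours → 0 H
  atom 7: C, bond orders sum to 4 (valence 4) → 0 H
  atom 8: C, bond orders sum to 1 (valence 4) → 3 H
  atom 9: O, bond orders sum to 2 (valence 2) → 0 H
  atom 10: aromatic c, 3 neighbours → 0 H
  atom 11: aromatic c, 2 neighbours → 1 H
  atom 12: aromatic c, 2 neighbours → 1 H
  atom 13: aromatic c, 2 neighbours → 1 H
  atom 14: C, bond orders sum to 4 (valence 4) → 0 H
  atom 15: N, bond orders sum to 1 (valence 3) → 2 H
  atom 16: O, bond orders sum to 2 (valence 2) → 0 H
Totals → C:11, H:11, N:1, O:4.

C11H11NO4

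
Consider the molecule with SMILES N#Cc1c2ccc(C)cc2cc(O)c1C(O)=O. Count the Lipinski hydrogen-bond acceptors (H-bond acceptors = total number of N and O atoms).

4

N atoms: 1; O atoms: 3.
Lipinski HBA = 1 + 3 = 4.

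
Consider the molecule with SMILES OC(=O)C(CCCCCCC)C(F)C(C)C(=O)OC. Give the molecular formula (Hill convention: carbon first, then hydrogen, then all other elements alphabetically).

Walk through each heavy atom and fill implicit hydrogens from standard valence (C 4, N 3, O 2, S 2, halogen 1):
  atom 1: O, bond orders sum to 1 (valence 2) → 1 H
  atom 2: C, bond orders sum to 4 (valence 4) → 0 H
  atom 3: O, bond orders sum to 2 (valence 2) → 0 H
  atom 4: C, bond orders sum to 3 (valence 4) → 1 H
  atom 5: C, bond orders sum to 2 (valence 4) → 2 H
  atom 6: C, bond orders sum to 2 (valence 4) → 2 H
  atom 7: C, bond orders sum to 2 (valence 4) → 2 H
  atom 8: C, bond orders sum to 2 (valence 4) → 2 H
  atom 9: C, bond orders sum to 2 (valence 4) → 2 H
  atom 10: C, bond orders sum to 2 (valence 4) → 2 H
  atom 11: C, bond orders sum to 1 (valence 4) → 3 H
  atom 12: C, bond orders sum to 3 (valence 4) → 1 H
  atom 13: F (halogen, monovalent) → 0 H
  atom 14: C, bond orders sum to 3 (valence 4) → 1 H
  atom 15: C, bond orders sum to 1 (valence 4) → 3 H
  atom 16: C, bond orders sum to 4 (valence 4) → 0 H
  atom 17: O, bond orders sum to 2 (valence 2) → 0 H
  atom 18: O, bond orders sum to 2 (valence 2) → 0 H
  atom 19: C, bond orders sum to 1 (valence 4) → 3 H
Totals → C:14, H:25, F:1, O:4.

C14H25FO4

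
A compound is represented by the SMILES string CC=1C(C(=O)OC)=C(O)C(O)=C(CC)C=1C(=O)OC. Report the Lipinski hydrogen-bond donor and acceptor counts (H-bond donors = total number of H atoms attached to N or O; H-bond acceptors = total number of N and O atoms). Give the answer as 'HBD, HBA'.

Donors: find every N or O and count the H atoms it carries.
  atom 5 (O): bond orders sum to 2 → 0 H
  atom 6 (O): bond orders sum to 2 → 0 H
  atom 9 (O): bond orders sum to 1 → 1 H
  atom 11 (O): bond orders sum to 1 → 1 H
  atom 17 (O): bond orders sum to 2 → 0 H
  atom 18 (O): bond orders sum to 2 → 0 H
Lipinski HBD = 2.
Acceptors: N atoms = 0, O atoms = 6 → HBA = 6.

2, 6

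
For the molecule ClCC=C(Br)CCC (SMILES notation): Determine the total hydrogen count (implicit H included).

10

Walk through each heavy atom and fill implicit hydrogens from standard valence (C 4, N 3, O 2, S 2, halogen 1):
  atom 1: Cl (halogen, monovalent) → 0 H
  atom 2: C, bond orders sum to 2 (valence 4) → 2 H
  atom 3: C, bond orders sum to 3 (valence 4) → 1 H
  atom 4: C, bond orders sum to 4 (valence 4) → 0 H
  atom 5: Br (halogen, monovalent) → 0 H
  atom 6: C, bond orders sum to 2 (valence 4) → 2 H
  atom 7: C, bond orders sum to 2 (valence 4) → 2 H
  atom 8: C, bond orders sum to 1 (valence 4) → 3 H
Total hydrogens: 10.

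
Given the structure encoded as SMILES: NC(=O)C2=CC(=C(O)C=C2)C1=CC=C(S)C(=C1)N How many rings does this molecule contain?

In SMILES, each pair of matching ring-closure digits denotes one ring-closing bond; the number of such bonds equals the number of independent rings.
Ring-closure bonds here: 2.

2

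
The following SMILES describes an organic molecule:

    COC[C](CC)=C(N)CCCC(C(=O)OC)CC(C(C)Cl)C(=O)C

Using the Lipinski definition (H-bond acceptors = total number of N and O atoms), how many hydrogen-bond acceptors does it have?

5

N atoms: 1; O atoms: 4.
Lipinski HBA = 1 + 4 = 5.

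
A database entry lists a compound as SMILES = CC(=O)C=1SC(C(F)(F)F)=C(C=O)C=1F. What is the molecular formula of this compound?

Walk through each heavy atom and fill implicit hydrogens from standard valence (C 4, N 3, O 2, S 2, halogen 1):
  atom 1: C, bond orders sum to 1 (valence 4) → 3 H
  atom 2: C, bond orders sum to 4 (valence 4) → 0 H
  atom 3: O, bond orders sum to 2 (valence 2) → 0 H
  atom 4: C, bond orders sum to 4 (valence 4) → 0 H
  atom 5: S, bond orders sum to 2 (valence 2) → 0 H
  atom 6: C, bond orders sum to 4 (valence 4) → 0 H
  atom 7: C, bond orders sum to 4 (valence 4) → 0 H
  atom 8: F (halogen, monovalent) → 0 H
  atom 9: F (halogen, monovalent) → 0 H
  atom 10: F (halogen, monovalent) → 0 H
  atom 11: C, bond orders sum to 4 (valence 4) → 0 H
  atom 12: C, bond orders sum to 3 (valence 4) → 1 H
  atom 13: O, bond orders sum to 2 (valence 2) → 0 H
  atom 14: C, bond orders sum to 4 (valence 4) → 0 H
  atom 15: F (halogen, monovalent) → 0 H
Totals → C:8, H:4, F:4, O:2, S:1.

C8H4F4O2S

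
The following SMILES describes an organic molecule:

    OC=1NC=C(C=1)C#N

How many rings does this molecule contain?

In SMILES, each pair of matching ring-closure digits denotes one ring-closing bond; the number of such bonds equals the number of independent rings.
Ring-closure bonds here: 1.

1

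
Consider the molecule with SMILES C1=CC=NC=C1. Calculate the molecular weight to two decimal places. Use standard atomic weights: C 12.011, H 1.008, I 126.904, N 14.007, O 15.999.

79.10 g/mol

First, the molecular formula is C5H5N (counting implicit H from valence).
  C: 5 × 12.011 = 60.055
  H: 5 × 1.008 = 5.040
  N: 1 × 14.007 = 14.007
Sum: 5×12.011 + 5×1.008 + 1×14.007 = 79.102 → 79.10 g/mol.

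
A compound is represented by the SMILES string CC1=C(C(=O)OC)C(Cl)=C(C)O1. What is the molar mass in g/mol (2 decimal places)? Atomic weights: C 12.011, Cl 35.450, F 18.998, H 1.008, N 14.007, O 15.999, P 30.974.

188.61 g/mol

First, the molecular formula is C8H9ClO3 (counting implicit H from valence).
  C: 8 × 12.011 = 96.088
  Cl: 1 × 35.450 = 35.450
  H: 9 × 1.008 = 9.072
  O: 3 × 15.999 = 47.997
Sum: 8×12.011 + 1×35.450 + 9×1.008 + 3×15.999 = 188.607 → 188.61 g/mol.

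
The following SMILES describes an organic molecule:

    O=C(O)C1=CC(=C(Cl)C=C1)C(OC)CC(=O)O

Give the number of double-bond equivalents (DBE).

6

Degree of unsaturation = (number of rings) + (number of π bonds).
Ring closures in the SMILES: 1.
π bonds: 5 double bonds (each 1 DoU) → 5 DoU from unsaturation.
Total DoU = 1 + 5 = 6.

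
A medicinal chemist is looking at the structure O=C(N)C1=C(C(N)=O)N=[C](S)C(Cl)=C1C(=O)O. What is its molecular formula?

Walk through each heavy atom and fill implicit hydrogens from standard valence (C 4, N 3, O 2, S 2, halogen 1):
  atom 1: O, bond orders sum to 2 (valence 2) → 0 H
  atom 2: C, bond orders sum to 4 (valence 4) → 0 H
  atom 3: N, bond orders sum to 1 (valence 3) → 2 H
  atom 4: C, bond orders sum to 4 (valence 4) → 0 H
  atom 5: C, bond orders sum to 4 (valence 4) → 0 H
  atom 6: C, bond orders sum to 4 (valence 4) → 0 H
  atom 7: N, bond orders sum to 1 (valence 3) → 2 H
  atom 8: O, bond orders sum to 2 (valence 2) → 0 H
  atom 9: N, bond orders sum to 3 (valence 3) → 0 H
  atom 10: C with explicit H count 0
  atom 11: S, bond orders sum to 1 (valence 2) → 1 H
  atom 12: C, bond orders sum to 4 (valence 4) → 0 H
  atom 13: Cl (halogen, monovalent) → 0 H
  atom 14: C, bond orders sum to 4 (valence 4) → 0 H
  atom 15: C, bond orders sum to 4 (valence 4) → 0 H
  atom 16: O, bond orders sum to 2 (valence 2) → 0 H
  atom 17: O, bond orders sum to 1 (valence 2) → 1 H
Totals → C:8, H:6, Cl:1, N:3, O:4, S:1.

C8H6ClN3O4S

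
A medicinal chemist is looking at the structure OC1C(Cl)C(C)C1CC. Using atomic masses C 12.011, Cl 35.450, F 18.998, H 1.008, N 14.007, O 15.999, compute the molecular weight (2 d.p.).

First, the molecular formula is C7H13ClO (counting implicit H from valence).
  C: 7 × 12.011 = 84.077
  Cl: 1 × 35.450 = 35.450
  H: 13 × 1.008 = 13.104
  O: 1 × 15.999 = 15.999
Sum: 7×12.011 + 1×35.450 + 13×1.008 + 1×15.999 = 148.630 → 148.63 g/mol.

148.63 g/mol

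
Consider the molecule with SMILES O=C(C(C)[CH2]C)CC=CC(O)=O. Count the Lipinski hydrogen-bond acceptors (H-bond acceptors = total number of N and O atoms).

3

N atoms: 0; O atoms: 3.
Lipinski HBA = 0 + 3 = 3.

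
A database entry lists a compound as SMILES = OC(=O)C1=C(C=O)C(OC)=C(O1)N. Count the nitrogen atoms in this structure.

Scan the SMILES for N atoms (remember two-letter symbols like Cl and Br are single atoms).
Nitrogen count: 1.

1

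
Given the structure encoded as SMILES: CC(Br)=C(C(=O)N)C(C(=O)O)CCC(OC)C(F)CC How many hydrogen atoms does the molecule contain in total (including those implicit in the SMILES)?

21

Walk through each heavy atom and fill implicit hydrogens from standard valence (C 4, N 3, O 2, S 2, halogen 1):
  atom 1: C, bond orders sum to 1 (valence 4) → 3 H
  atom 2: C, bond orders sum to 4 (valence 4) → 0 H
  atom 3: Br (halogen, monovalent) → 0 H
  atom 4: C, bond orders sum to 4 (valence 4) → 0 H
  atom 5: C, bond orders sum to 4 (valence 4) → 0 H
  atom 6: O, bond orders sum to 2 (valence 2) → 0 H
  atom 7: N, bond orders sum to 1 (valence 3) → 2 H
  atom 8: C, bond orders sum to 3 (valence 4) → 1 H
  atom 9: C, bond orders sum to 4 (valence 4) → 0 H
  atom 10: O, bond orders sum to 2 (valence 2) → 0 H
  atom 11: O, bond orders sum to 1 (valence 2) → 1 H
  atom 12: C, bond orders sum to 2 (valence 4) → 2 H
  atom 13: C, bond orders sum to 2 (valence 4) → 2 H
  atom 14: C, bond orders sum to 3 (valence 4) → 1 H
  atom 15: O, bond orders sum to 2 (valence 2) → 0 H
  atom 16: C, bond orders sum to 1 (valence 4) → 3 H
  atom 17: C, bond orders sum to 3 (valence 4) → 1 H
  atom 18: F (halogen, monovalent) → 0 H
  atom 19: C, bond orders sum to 2 (valence 4) → 2 H
  atom 20: C, bond orders sum to 1 (valence 4) → 3 H
Total hydrogens: 21.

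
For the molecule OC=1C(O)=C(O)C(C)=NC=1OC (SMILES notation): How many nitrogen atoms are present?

1

Scan the SMILES for N atoms (remember two-letter symbols like Cl and Br are single atoms).
Nitrogen count: 1.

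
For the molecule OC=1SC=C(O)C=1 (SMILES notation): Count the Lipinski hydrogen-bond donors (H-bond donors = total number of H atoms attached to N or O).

Donors: find every N or O and count the H atoms it carries.
  atom 1 (O): bond orders sum to 1 → 1 H
  atom 6 (O): bond orders sum to 1 → 1 H
Lipinski HBD = 2.

2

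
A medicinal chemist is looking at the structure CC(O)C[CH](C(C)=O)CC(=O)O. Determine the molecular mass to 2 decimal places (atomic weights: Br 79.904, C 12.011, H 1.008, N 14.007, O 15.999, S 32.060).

First, the molecular formula is C8H14O4 (counting implicit H from valence).
  C: 8 × 12.011 = 96.088
  H: 14 × 1.008 = 14.112
  O: 4 × 15.999 = 63.996
Sum: 8×12.011 + 14×1.008 + 4×15.999 = 174.196 → 174.20 g/mol.

174.20 g/mol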